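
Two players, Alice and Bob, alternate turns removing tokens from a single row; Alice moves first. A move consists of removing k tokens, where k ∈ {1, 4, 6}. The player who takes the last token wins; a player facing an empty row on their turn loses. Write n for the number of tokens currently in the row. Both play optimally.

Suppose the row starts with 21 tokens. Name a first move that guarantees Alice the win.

Remove 1, leaving 20.

Classify positions by backward induction: terminal positions (no move available) are L. From any other position, the mover wins iff some move reaches an L.
n=0: no move → L
n=1: reaches L-position 0 → W
n=2: only reaches 1(W), which is W → L
n=3: reaches L-position 2 → W
n=4: reaches L-position 0 → W
n=5: only reaches 4(W), 1(W), all W → L
n=6: reaches L-position 5 → W
n=7: only reaches 6(W), 3(W), 1(W), all W → L
n=8: reaches L-position 7 → W
n=9: reaches L-position 5 → W
n=10: only reaches 9(W), 6(W), 4(W), all W → L
n=11: reaches L-position 10 → W
n=12: only reaches 11(W), 8(W), 6(W), all W → L
n=13: reaches L-position 12 → W
n=14: reaches L-position 10 → W
n=15: only reaches 14(W), 11(W), 9(W), all W → L
n=16: reaches L-position 15 → W
n=17: only reaches 16(W), 13(W), 11(W), all W → L
n=18: reaches L-position 17 → W
n=19: reaches L-position 15 → W
n=20: only reaches 19(W), 16(W), 14(W), all W → L
n=21: reaches L-position 20 → W
From 21, the L positions reachable in one move are: 20, 17, 15. Any move reaching one of these is winning.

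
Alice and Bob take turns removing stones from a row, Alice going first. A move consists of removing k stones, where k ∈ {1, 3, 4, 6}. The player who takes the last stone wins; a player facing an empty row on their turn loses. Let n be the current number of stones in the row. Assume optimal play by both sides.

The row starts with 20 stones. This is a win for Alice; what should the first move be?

Use the standard recursion: the mover loses at a terminal position; elsewhere, the mover wins exactly when some move hands the opponent an L position.
n=0: no move → L
n=1: W (go to 0, an L position)
n=2: L (sole option 1(W) is W)
n=3: W (go to 2, an L position)
n=4: W (go to 0, an L position)
n=5: W (go to 2, an L position)
n=6: W (go to 2, an L position)
n=7: L (options 6(W), 4(W), 3(W), 1(W) are all W)
n=8: W (go to 7, an L position)
n=9: L (options 8(W), 6(W), 5(W), 3(W) are all W)
n=10: W (go to 9, an L position)
n=11: W (go to 7, an L position)
n=12: W (go to 9, an L position)
n=13: W (go to 9, an L position)
n=14: L (options 13(W), 11(W), 10(W), 8(W) are all W)
n=15: W (go to 14, an L position)
n=16: L (options 15(W), 13(W), 12(W), 10(W) are all W)
n=17: W (go to 16, an L position)
n=18: W (go to 14, an L position)
n=19: W (go to 16, an L position)
n=20: W (go to 16, an L position)
From 20, the L positions reachable in one move are: 16, 14. Any move reaching one of these is winning.

Remove 4, leaving 16.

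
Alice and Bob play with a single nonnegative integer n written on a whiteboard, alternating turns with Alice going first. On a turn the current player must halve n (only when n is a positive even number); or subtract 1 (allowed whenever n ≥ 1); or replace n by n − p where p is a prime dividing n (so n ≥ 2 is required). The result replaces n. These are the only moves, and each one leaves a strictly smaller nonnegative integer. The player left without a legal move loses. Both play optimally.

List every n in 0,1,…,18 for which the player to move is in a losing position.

0, 4, 9, 14

Work bottom-up. With no move the player to move loses. Otherwise the position is W if at least one move leads to an L position for the opponent, and L if every move leads to a W.
n=0: no move → L
n=1: reaches L-position 0 → W
n=2: reaches L-position 0 → W
n=3: reaches L-position 0 → W
n=4: only reaches 2(W), 3(W), all W → L
n=5: reaches L-position 0 → W
n=6: reaches L-position 4 → W
n=7: reaches L-position 0 → W
n=8: reaches L-position 4 → W
n=9: only reaches 6(W), 8(W), all W → L
n=10: reaches L-position 9 → W
n=11: reaches L-position 0 → W
n=12: reaches L-position 9 → W
n=13: reaches L-position 0 → W
n=14: only reaches 7(W), 12(W), 13(W), all W → L
n=15: reaches L-position 14 → W
n=16: reaches L-position 14 → W
n=17: reaches L-position 0 → W
n=18: reaches L-position 9 → W
Reading off the rows marked L gives the requested list; there are 4 such values of n.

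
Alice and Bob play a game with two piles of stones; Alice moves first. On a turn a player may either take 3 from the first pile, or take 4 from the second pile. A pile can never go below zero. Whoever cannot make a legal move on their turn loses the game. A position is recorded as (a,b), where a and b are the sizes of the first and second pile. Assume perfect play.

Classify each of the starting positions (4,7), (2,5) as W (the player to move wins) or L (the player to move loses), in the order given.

Compute win/loss labels from the base case upward. A position with no move is L. Any other position is W if it can reach an L in one move, else L.
No move ever increases a pile, so every position that can arise here has a ≤ 4 and b ≤ 7; it is enough to label the cells with 0 ≤ a ≤ 4 and 0 ≤ b ≤ 7.
Every move lowers a or b (never raises either), so fill the grid row by row in increasing a, and left to right within a row: each cell's successors are then already labelled.
      b=0  b=1  b=2  b=3  b=4  b=5  b=6  b=7
a=0:    L    L    L    L    W    W    W    W
a=1:    L    L    L    L    W    W    W    W
a=2:    L    L    L    L    W    W    W    W
a=3:    W    W    W    W    L    L    L    L
a=4:    W    W    W    W    L    L    L    L
Cells with no legal move (terminal, hence L): (0,0), (0,1), (0,2), (0,3), (1,0), (1,1), (1,2), (1,3), (2,0), (2,1), (2,2), (2,3).
The remaining L cells, each justified by listing all of its moves:
(3,4): only reaches (0,4)(W), (3,0)(W), all W → L
(3,5): only reaches (0,5)(W), (3,1)(W), all W → L
(3,6): only reaches (0,6)(W), (3,2)(W), all W → L
(3,7): only reaches (0,7)(W), (3,3)(W), all W → L
(4,4): only reaches (1,4)(W), (4,0)(W), all W → L
(4,5): only reaches (1,5)(W), (4,1)(W), all W → L
(4,6): only reaches (1,6)(W), (4,2)(W), all W → L
(4,7): only reaches (1,7)(W), (4,3)(W), all W → L
Every other cell has at least one move into one of the L cells above, so it is W.
(4,7): one of the L cells justified above, so L
(2,5): the move to (2,1) reaches an L cell, so W

(4,7): L, (2,5): W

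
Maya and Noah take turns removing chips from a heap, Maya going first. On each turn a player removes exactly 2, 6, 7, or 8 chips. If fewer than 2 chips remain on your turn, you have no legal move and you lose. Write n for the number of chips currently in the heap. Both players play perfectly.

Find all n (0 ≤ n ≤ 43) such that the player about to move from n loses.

0, 1, 4, 5, 14, 15, 18, 19, 28, 29, 32, 33, 42, 43

Classify positions by backward induction: terminal positions (no move available) are L. From any other position, the mover wins iff some move reaches an L.
n=0: no move → L
n=1: no move → L
n=2: can move to 0, which is L ⇒ W
n=3: can move to 1, which is L ⇒ W
n=4: the only move is to 2(W), a W ⇒ L
n=5: the only move is to 3(W), a W ⇒ L
n=6: can move to 4, which is L ⇒ W
n=7: can move to 5, which is L ⇒ W
n=8: can move to 1, which is L ⇒ W
n=9: can move to 1, which is L ⇒ W
n=10: can move to 4, which is L ⇒ W
n=11: can move to 5, which is L ⇒ W
n=12: can move to 5, which is L ⇒ W
n=13: can move to 5, which is L ⇒ W
n=14: moves to 12(W), 8(W), 7(W), 6(W); every one is W ⇒ L
n=15: moves to 13(W), 9(W), 8(W), 7(W); every one is W ⇒ L
n=16: can move to 14, which is L ⇒ W
n=17: can move to 15, which is L ⇒ W
n=18: moves to 16(W), 12(W), 11(W), 10(W); every one is W ⇒ L
n=19: moves to 17(W), 13(W), 12(W), 11(W); every one is W ⇒ L
n=20: can move to 18, which is L ⇒ W
n=21: can move to 19, which is L ⇒ W
n=22: can move to 15, which is L ⇒ W
n=23: can move to 15, which is L ⇒ W
n=24: can move to 18, which is L ⇒ W
n=25: can move to 19, which is L ⇒ W
n=26: can move to 19, which is L ⇒ W
n=27: can move to 19, which is L ⇒ W
n=28: moves to 26(W), 22(W), 21(W), 20(W); every one is W ⇒ L
n=29: moves to 27(W), 23(W), 22(W), 21(W); every one is W ⇒ L
n=30: can move to 28, which is L ⇒ W
n=31: can move to 29, which is L ⇒ W
n=32: moves to 30(W), 26(W), 25(W), 24(W); every one is W ⇒ L
n=33: moves to 31(W), 27(W), 26(W), 25(W); every one is W ⇒ L
n=34: can move to 32, which is L ⇒ W
n=35: can move to 33, which is L ⇒ W
n=36: can move to 29, which is L ⇒ W
n=37: can move to 29, which is L ⇒ W
n=38: can move to 32, which is L ⇒ W
n=39: can move to 33, which is L ⇒ W
n=40: can move to 33, which is L ⇒ W
n=41: can move to 33, which is L ⇒ W
n=42: moves to 40(W), 36(W), 35(W), 34(W); every one is W ⇒ L
n=43: moves to 41(W), 37(W), 36(W), 35(W); every one is W ⇒ L
Reading off the rows marked L gives the requested list; there are 14 such values of n.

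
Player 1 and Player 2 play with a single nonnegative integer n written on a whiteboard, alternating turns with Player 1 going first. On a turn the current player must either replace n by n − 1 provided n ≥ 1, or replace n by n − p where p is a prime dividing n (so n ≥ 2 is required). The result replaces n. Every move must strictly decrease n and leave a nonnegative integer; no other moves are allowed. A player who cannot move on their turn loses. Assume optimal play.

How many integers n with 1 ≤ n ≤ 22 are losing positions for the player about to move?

5

Use the standard recursion: the mover loses at a terminal position; elsewhere, the mover wins exactly when some move hands the opponent an L position.
n=0: no move → L
n=1: →0(L), so W
n=2: →0(L), so W
n=3: →0(L), so W
n=4: →2(W), 3(W) — all W, so L
n=5: →0(L), so W
n=6: →4(L), so W
n=7: →0(L), so W
n=8: →6(W), 7(W) — all W, so L
n=9: →8(L), so W
n=10: →8(L), so W
n=11: →0(L), so W
n=12: →9(W), 10(W), 11(W) — all W, so L
n=13: →0(L), so W
n=14: →12(L), so W
n=15: →12(L), so W
n=16: →14(W), 15(W) — all W, so L
n=17: →0(L), so W
n=18: →16(L), so W
n=19: →0(L), so W
n=20: →15(W), 18(W), 19(W) — all W, so L
n=21: →20(L), so W
n=22: →20(L), so W
L entries with 1 ≤ n ≤ 22 (n=0 is outside the asked range and is not counted): n = 4, 8, 12, 16, 20; that makes 5.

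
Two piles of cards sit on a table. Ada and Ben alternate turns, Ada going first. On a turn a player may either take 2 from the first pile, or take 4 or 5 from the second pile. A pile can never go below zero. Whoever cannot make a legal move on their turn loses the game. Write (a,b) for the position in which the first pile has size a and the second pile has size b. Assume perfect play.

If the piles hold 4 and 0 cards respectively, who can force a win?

Work bottom-up. With no move the player to move loses. Otherwise the position is W if at least one move leads to an L position for the opponent, and L if every move leads to a W.
No move ever increases a pile, so every position that can arise here has a ≤ 4 and b ≤ 0; it is enough to label the cells with 0 ≤ a ≤ 4 and 0 ≤ b ≤ 0.
Every move lowers a or b (never raises either), so fill the grid row by row in increasing a, and left to right within a row: each cell's successors are then already labelled.
      b=0
a=0:    L
a=1:    L
a=2:    W
a=3:    W
a=4:    L
Cells with no legal move (terminal, hence L): (0,0), (1,0).
The remaining L cells, each justified by listing all of its moves:
(4,0): L (sole option (2,0)(W) is W)
Every other cell has at least one move into one of the L cells above, so it is W.
The starting position (4,0) is L: whatever Ada does, the opponent receives a W position.

Ben wins.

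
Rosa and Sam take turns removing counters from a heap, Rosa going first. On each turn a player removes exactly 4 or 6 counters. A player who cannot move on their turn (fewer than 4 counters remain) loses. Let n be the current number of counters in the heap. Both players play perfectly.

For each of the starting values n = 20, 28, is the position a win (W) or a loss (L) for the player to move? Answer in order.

20: L, 28: W

Classify positions by backward induction: terminal positions (no move available) are L. From any other position, the mover wins iff some move reaches an L.
n=0: no move → L
n=1: no move → L
n=2: no move → L
n=3: no move → L
n=4: can move to 0, which is L ⇒ W
n=5: can move to 1, which is L ⇒ W
n=6: can move to 2, which is L ⇒ W
n=7: can move to 3, which is L ⇒ W
n=8: can move to 2, which is L ⇒ W
n=9: can move to 3, which is L ⇒ W
n=10: moves to 6(W), 4(W); every one is W ⇒ L
n=11: moves to 7(W), 5(W); every one is W ⇒ L
n=12: moves to 8(W), 6(W); every one is W ⇒ L
n=13: moves to 9(W), 7(W); every one is W ⇒ L
n=14: can move to 10, which is L ⇒ W
n=15: can move to 11, which is L ⇒ W
n=16: can move to 12, which is L ⇒ W
n=17: can move to 13, which is L ⇒ W
n=18: can move to 12, which is L ⇒ W
n=19: can move to 13, which is L ⇒ W
n=20: moves to 16(W), 14(W); every one is W ⇒ L
n=21: moves to 17(W), 15(W); every one is W ⇒ L
n=22: moves to 18(W), 16(W); every one is W ⇒ L
n=23: moves to 19(W), 17(W); every one is W ⇒ L
n=24: can move to 20, which is L ⇒ W
n=25: can move to 21, which is L ⇒ W
n=26: can move to 22, which is L ⇒ W
n=27: can move to 23, which is L ⇒ W
n=28: can move to 22, which is L ⇒ W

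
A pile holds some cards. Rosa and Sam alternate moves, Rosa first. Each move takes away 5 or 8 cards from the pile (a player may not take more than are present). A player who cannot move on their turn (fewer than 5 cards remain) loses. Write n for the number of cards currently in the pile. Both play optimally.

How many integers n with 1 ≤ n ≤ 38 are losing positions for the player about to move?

14

Classify positions by backward induction: terminal positions (no move available) are L. From any other position, the mover wins iff some move reaches an L.
n=0: no move → L
n=1: no move → L
n=2: no move → L
n=3: no move → L
n=4: no move → L
n=5: W (go to 0, an L position)
n=6: W (go to 1, an L position)
n=7: W (go to 2, an L position)
n=8: W (go to 3, an L position)
n=9: W (go to 4, an L position)
n=10: W (go to 2, an L position)
n=11: W (go to 3, an L position)
n=12: W (go to 4, an L position)
n=13: L (options 8(W), 5(W) are all W)
n=14: L (options 9(W), 6(W) are all W)
n=15: L (options 10(W), 7(W) are all W)
n=16: L (options 11(W), 8(W) are all W)
n=17: L (options 12(W), 9(W) are all W)
n=18: W (go to 13, an L position)
n=19: W (go to 14, an L position)
n=20: W (go to 15, an L position)
n=21: W (go to 16, an L position)
n=22: W (go to 17, an L position)
n=23: W (go to 15, an L position)
n=24: W (go to 16, an L position)
n=25: W (go to 17, an L position)
n=26: L (options 21(W), 18(W) are all W)
n=27: L (options 22(W), 19(W) are all W)
n=28: L (options 23(W), 20(W) are all W)
n=29: L (options 24(W), 21(W) are all W)
n=30: L (options 25(W), 22(W) are all W)
n=31: W (go to 26, an L position)
n=32: W (go to 27, an L position)
n=33: W (go to 28, an L position)
n=34: W (go to 29, an L position)
n=35: W (go to 30, an L position)
n=36: W (go to 28, an L position)
n=37: W (go to 29, an L position)
n=38: W (go to 30, an L position)
L entries with 1 ≤ n ≤ 38 (n=0 is outside the asked range and is not counted): n = 1, 2, 3, 4, 13, 14, 15, 16, 17, 26, 27, 28, 29, 30; that makes 14.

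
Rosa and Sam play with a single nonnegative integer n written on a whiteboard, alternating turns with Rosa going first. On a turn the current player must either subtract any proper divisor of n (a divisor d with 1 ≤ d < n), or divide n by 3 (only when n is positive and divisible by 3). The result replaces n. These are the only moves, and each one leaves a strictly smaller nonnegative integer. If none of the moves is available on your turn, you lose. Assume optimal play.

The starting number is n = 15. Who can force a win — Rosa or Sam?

Sam wins.

Use the standard recursion: the mover loses at a terminal position; elsewhere, the mover wins exactly when some move hands the opponent an L position.
n=0: no move → L
n=1: no move → L
n=2: →1(L), so W
n=3: →1(L), so W
n=4: →2(W), 3(W) — all W, so L
n=5: →4(L), so W
n=6: →4(L), so W
n=7: →6(W) only, which is W, so L
n=8: →4(L), so W
n=9: →3(W), 6(W), 8(W) — all W, so L
n=10: →9(L), so W
n=11: →10(W) only, which is W, so L
n=12: →4(L), so W
n=13: →12(W) only, which is W, so L
n=14: →7(L), so W
n=15: →5(W), 10(W), 12(W), 14(W) — all W, so L
The starting position 15 is L: whatever Rosa does, the opponent receives a W position.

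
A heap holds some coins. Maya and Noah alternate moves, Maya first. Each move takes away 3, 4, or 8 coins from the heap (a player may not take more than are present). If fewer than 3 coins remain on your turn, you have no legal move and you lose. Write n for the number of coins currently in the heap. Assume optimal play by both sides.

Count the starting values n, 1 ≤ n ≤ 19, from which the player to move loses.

Label each position W (a win for the player to move) or L (a loss). A position with no legal move is L; any other position is W exactly when some move reaches an L, and L when every move reaches a W.
n=0: no move → L
n=1: no move → L
n=2: no move → L
n=3: reaches L-position 0 → W
n=4: reaches L-position 1 → W
n=5: reaches L-position 2 → W
n=6: reaches L-position 2 → W
n=7: only reaches 4(W), 3(W), all W → L
n=8: reaches L-position 0 → W
n=9: reaches L-position 1 → W
n=10: reaches L-position 7 → W
n=11: reaches L-position 7 → W
n=12: only reaches 9(W), 8(W), 4(W), all W → L
n=13: only reaches 10(W), 9(W), 5(W), all W → L
n=14: only reaches 11(W), 10(W), 6(W), all W → L
n=15: reaches L-position 12 → W
n=16: reaches L-position 13 → W
n=17: reaches L-position 14 → W
n=18: reaches L-position 14 → W
n=19: only reaches 16(W), 15(W), 11(W), all W → L
L entries with 1 ≤ n ≤ 19 (n=0 is outside the asked range and is not counted): n = 1, 2, 7, 12, 13, 14, 19; that makes 7.

7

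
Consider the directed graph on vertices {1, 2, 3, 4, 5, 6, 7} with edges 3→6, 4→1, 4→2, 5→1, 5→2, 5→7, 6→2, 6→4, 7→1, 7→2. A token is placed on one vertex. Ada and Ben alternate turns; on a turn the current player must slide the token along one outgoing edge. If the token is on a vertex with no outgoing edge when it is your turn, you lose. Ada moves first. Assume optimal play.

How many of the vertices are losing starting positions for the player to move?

Classify positions by backward induction: terminal positions (no move available) are L. From any other position, the mover wins iff some move reaches an L.
Every edge goes from a vertex to one that appears earlier in the order 1, 2, 4, 7, 6, 5, 3, so processing vertices in that order labels each vertex after all of its successors.
1: no outgoing edge → L
2: no outgoing edge → L
4: can move to 2, which is L ⇒ W
7: can move to 2, which is L ⇒ W
6: can move to 2, which is L ⇒ W
5: can move to 2, which is L ⇒ W
3: the only move is to 6(W), a W ⇒ L
The L vertices are 1, 2, 3; that is 3 in all.

3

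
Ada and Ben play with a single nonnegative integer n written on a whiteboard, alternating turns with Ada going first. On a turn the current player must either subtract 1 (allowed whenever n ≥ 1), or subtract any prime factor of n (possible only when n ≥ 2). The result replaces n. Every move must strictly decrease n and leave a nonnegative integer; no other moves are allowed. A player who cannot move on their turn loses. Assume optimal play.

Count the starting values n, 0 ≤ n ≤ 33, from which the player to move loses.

9

Work bottom-up. With no move the player to move loses. Otherwise the position is W if at least one move leads to an L position for the opponent, and L if every move leads to a W.
n=0: no move → L
n=1: W (go to 0, an L position)
n=2: W (go to 0, an L position)
n=3: W (go to 0, an L position)
n=4: L (options 2(W), 3(W) are all W)
n=5: W (go to 0, an L position)
n=6: W (go to 4, an L position)
n=7: W (go to 0, an L position)
n=8: L (options 6(W), 7(W) are all W)
n=9: W (go to 8, an L position)
n=10: W (go to 8, an L position)
n=11: W (go to 0, an L position)
n=12: L (options 9(W), 10(W), 11(W) are all W)
n=13: W (go to 0, an L position)
n=14: W (go to 12, an L position)
n=15: W (go to 12, an L position)
n=16: L (options 14(W), 15(W) are all W)
n=17: W (go to 0, an L position)
n=18: W (go to 16, an L position)
n=19: W (go to 0, an L position)
n=20: L (options 15(W), 18(W), 19(W) are all W)
n=21: W (go to 20, an L position)
n=22: W (go to 20, an L position)
n=23: W (go to 0, an L position)
n=24: L (options 21(W), 22(W), 23(W) are all W)
n=25: W (go to 20, an L position)
n=26: W (go to 24, an L position)
n=27: W (go to 24, an L position)
n=28: L (options 21(W), 26(W), 27(W) are all W)
n=29: W (go to 0, an L position)
n=30: W (go to 28, an L position)
n=31: W (go to 0, an L position)
n=32: L (options 30(W), 31(W) are all W)
n=33: W (go to 32, an L position)
L entries with 0 ≤ n ≤ 33: n = 0, 4, 8, 12, 16, 20, 24, 28, 32; that makes 9.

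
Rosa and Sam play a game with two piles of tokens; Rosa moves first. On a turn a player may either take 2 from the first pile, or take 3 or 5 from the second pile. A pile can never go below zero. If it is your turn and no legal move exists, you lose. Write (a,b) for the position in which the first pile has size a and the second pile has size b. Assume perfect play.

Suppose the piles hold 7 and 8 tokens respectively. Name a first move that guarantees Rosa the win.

Use the standard recursion: the mover loses at a terminal position; elsewhere, the mover wins exactly when some move hands the opponent an L position.
No move ever increases a pile, so every position that can arise here has a ≤ 7 and b ≤ 8; it is enough to label the cells with 0 ≤ a ≤ 7 and 0 ≤ b ≤ 8.
Every move lowers a or b (never raises either), so fill the grid row by row in increasing a, and left to right within a row: each cell's successors are then already labelled.
      b=0  b=1  b=2  b=3  b=4  b=5  b=6  b=7  b=8
a=0:    L    L    L    W    W    W    W    W    L
a=1:    L    L    L    W    W    W    W    W    L
a=2:    W    W    W    L    L    L    W    W    W
a=3:    W    W    W    L    L    L    W    W    W
a=4:    L    L    L    W    W    W    W    W    L
a=5:    L    L    L    W    W    W    W    W    L
a=6:    W    W    W    L    L    L    W    W    W
a=7:    W    W    W    L    L    L    W    W    W
Cells with no legal move (terminal, hence L): (0,0), (0,1), (0,2), (1,0), (1,1), (1,2).
The remaining L cells, each justified by listing all of its moves:
(0,8): →(0,5)(W), (0,3)(W) — all W, so L
(1,8): →(1,5)(W), (1,3)(W) — all W, so L
(2,3): →(0,3)(W), (2,0)(W) — all W, so L
(2,4): →(0,4)(W), (2,1)(W) — all W, so L
(2,5): →(0,5)(W), (2,2)(W), (2,0)(W) — all W, so L
(3,3): →(1,3)(W), (3,0)(W) — all W, so L
(3,4): →(1,4)(W), (3,1)(W) — all W, so L
(3,5): →(1,5)(W), (3,2)(W), (3,0)(W) — all W, so L
(4,0): →(2,0)(W) only, which is W, so L
(4,1): →(2,1)(W) only, which is W, so L
(4,2): →(2,2)(W) only, which is W, so L
(4,8): →(2,8)(W), (4,5)(W), (4,3)(W) — all W, so L
(5,0): →(3,0)(W) only, which is W, so L
(5,1): →(3,1)(W) only, which is W, so L
(5,2): →(3,2)(W) only, which is W, so L
(5,8): →(3,8)(W), (5,5)(W), (5,3)(W) — all W, so L
(6,3): →(4,3)(W), (6,0)(W) — all W, so L
(6,4): →(4,4)(W), (6,1)(W) — all W, so L
(6,5): →(4,5)(W), (6,2)(W), (6,0)(W) — all W, so L
(7,3): →(5,3)(W), (7,0)(W) — all W, so L
(7,4): →(5,4)(W), (7,1)(W) — all W, so L
(7,5): →(5,5)(W), (7,2)(W), (7,0)(W) — all W, so L
Every other cell has at least one move into one of the L cells above, so it is W.
From (7,8), the L positions reachable in one move are: (5,8), (7,5), (7,3). Any move reaching one of these is winning.

Move to (5,8).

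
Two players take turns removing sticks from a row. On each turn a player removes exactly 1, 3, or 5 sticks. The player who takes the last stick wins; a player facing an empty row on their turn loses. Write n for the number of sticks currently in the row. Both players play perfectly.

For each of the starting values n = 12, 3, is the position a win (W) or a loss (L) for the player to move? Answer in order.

Use the standard recursion: the mover loses at a terminal position; elsewhere, the mover wins exactly when some move hands the opponent an L position.
n=0: no move → L
n=1: W (go to 0, an L position)
n=2: L (sole option 1(W) is W)
n=3: W (go to 2, an L position)
n=4: L (options 3(W), 1(W) are all W)
n=5: W (go to 4, an L position)
n=6: L (options 5(W), 3(W), 1(W) are all W)
n=7: W (go to 6, an L position)
n=8: L (options 7(W), 5(W), 3(W) are all W)
n=9: W (go to 8, an L position)
n=10: L (options 9(W), 7(W), 5(W) are all W)
n=11: W (go to 10, an L position)
n=12: L (options 11(W), 9(W), 7(W) are all W)

12: L, 3: W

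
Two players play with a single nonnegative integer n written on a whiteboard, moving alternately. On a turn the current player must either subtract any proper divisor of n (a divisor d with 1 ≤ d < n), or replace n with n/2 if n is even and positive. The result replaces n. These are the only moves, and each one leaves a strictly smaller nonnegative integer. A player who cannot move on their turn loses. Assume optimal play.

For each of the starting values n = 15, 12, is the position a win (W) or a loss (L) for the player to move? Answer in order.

Label each position W (a win for the player to move) or L (a loss). A position with no legal move is L; any other position is W exactly when some move reaches an L, and L when every move reaches a W.
n=0: no move → L
n=1: no move → L
n=2: →1(L), so W
n=3: →2(W) only, which is W, so L
n=4: →3(L), so W
n=5: →4(W) only, which is W, so L
n=6: →3(L), so W
n=7: →6(W) only, which is W, so L
n=8: →7(L), so W
n=9: →6(W), 8(W) — all W, so L
n=10: →5(L), so W
n=11: →10(W) only, which is W, so L
n=12: →9(L), so W
n=13: →12(W) only, which is W, so L
n=14: →7(L), so W
n=15: →10(W), 12(W), 14(W) — all W, so L

15: L, 12: W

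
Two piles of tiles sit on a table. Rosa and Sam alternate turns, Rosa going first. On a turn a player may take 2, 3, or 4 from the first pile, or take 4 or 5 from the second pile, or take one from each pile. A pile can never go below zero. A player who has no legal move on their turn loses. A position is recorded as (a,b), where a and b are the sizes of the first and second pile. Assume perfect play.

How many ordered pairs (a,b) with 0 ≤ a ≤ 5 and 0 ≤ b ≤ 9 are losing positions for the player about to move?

Use the standard recursion: the mover loses at a terminal position; elsewhere, the mover wins exactly when some move hands the opponent an L position.
Every move lowers a or b (never raises either), so fill the grid row by row in increasing a, and left to right within a row: each cell's successors are then already labelled.
      b=0  b=1  b=2  b=3  b=4  b=5  b=6  b=7  b=8  b=9
a=0:    L    L    L    L    W    W    W    W    W    L
a=1:    L    W    W    W    W    W    L    L    L    L
a=2:    W    W    W    W    L    L    L    W    W    W
a=3:    W    W    W    W    L    W    W    W    W    W
a=4:    W    W    W    W    W    W    W    W    W    W
a=5:    W    L    L    L    W    W    W    W    W    W
Cells with no legal move (terminal, hence L): (0,0), (0,1), (0,2), (0,3), (1,0).
The remaining L cells, each justified by listing all of its moves:
(0,9): moves to (0,5)(W), (0,4)(W); every one is W ⇒ L
(1,6): moves to (1,2)(W), (1,1)(W), (0,5)(W); every one is W ⇒ L
(1,7): moves to (1,3)(W), (1,2)(W), (0,6)(W); every one is W ⇒ L
(1,8): moves to (1,4)(W), (1,3)(W), (0,7)(W); every one is W ⇒ L
(1,9): moves to (1,5)(W), (1,4)(W), (0,8)(W); every one is W ⇒ L
(2,4): moves to (0,4)(W), (2,0)(W), (1,3)(W); every one is W ⇒ L
(2,5): moves to (0,5)(W), (2,1)(W), (2,0)(W), (1,4)(W); every one is W ⇒ L
(2,6): moves to (0,6)(W), (2,2)(W), (2,1)(W), (1,5)(W); every one is W ⇒ L
(3,4): moves to (1,4)(W), (0,4)(W), (3,0)(W), (2,3)(W); every one is W ⇒ L
(5,1): moves to (3,1)(W), (2,1)(W), (1,1)(W), (4,0)(W); every one is W ⇒ L
(5,2): moves to (3,2)(W), (2,2)(W), (1,2)(W), (4,1)(W); every one is W ⇒ L
(5,3): moves to (3,3)(W), (2,3)(W), (1,3)(W), (4,2)(W); every one is W ⇒ L
Every other cell has at least one move into one of the L cells above, so it is W.
L cells per row: a=0: 5, a=1: 5, a=2: 3, a=3: 1, a=4: 0, a=5: 3; total 17.

17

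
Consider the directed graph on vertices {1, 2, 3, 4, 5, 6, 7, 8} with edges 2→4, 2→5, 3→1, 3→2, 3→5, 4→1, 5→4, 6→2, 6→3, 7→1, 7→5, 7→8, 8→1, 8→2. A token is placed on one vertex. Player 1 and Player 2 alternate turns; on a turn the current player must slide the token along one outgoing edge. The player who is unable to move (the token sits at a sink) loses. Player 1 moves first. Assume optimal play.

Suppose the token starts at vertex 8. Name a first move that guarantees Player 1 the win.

Build the W/L table. Terminal = L. A non-terminal position is W if it has a move to some L; otherwise it is L.
Every edge goes from a vertex to one that appears earlier in the order 1, 4, 5, 2, 8, 7, 3, 6, so processing vertices in that order labels each vertex after all of its successors.
1: no outgoing edge → L
4: →1(L), so W
5: →4(W) only, which is W, so L
2: →5(L), so W
8: →1(L), so W
7: →5(L), so W
3: →5(L), so W
6: →3(W), 2(W) — all W, so L
From 8, the L positions reachable in one move are: 1.

Move to 1.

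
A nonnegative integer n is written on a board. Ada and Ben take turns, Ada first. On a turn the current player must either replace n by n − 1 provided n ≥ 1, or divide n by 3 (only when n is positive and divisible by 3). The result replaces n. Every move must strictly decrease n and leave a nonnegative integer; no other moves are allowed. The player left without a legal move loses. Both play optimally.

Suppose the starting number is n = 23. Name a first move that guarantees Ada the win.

Move to 22.

Classify positions by backward induction: terminal positions (no move available) are L. From any other position, the mover wins iff some move reaches an L.
n=0: no move → L
n=1: →0(L), so W
n=2: →1(W) only, which is W, so L
n=3: →2(L), so W
n=4: →3(W) only, which is W, so L
n=5: →4(L), so W
n=6: →2(L), so W
n=7: →6(W) only, which is W, so L
n=8: →7(L), so W
n=9: →3(W), 8(W) — all W, so L
n=10: →9(L), so W
n=11: →10(W) only, which is W, so L
n=12: →4(L), so W
n=13: →12(W) only, which is W, so L
n=14: →13(L), so W
n=15: →5(W), 14(W) — all W, so L
n=16: →15(L), so W
n=17: →16(W) only, which is W, so L
n=18: →17(L), so W
n=19: →18(W) only, which is W, so L
n=20: →19(L), so W
n=21: →7(L), so W
n=22: →21(W) only, which is W, so L
n=23: →22(L), so W
From 23, the L positions reachable in one move are: 22.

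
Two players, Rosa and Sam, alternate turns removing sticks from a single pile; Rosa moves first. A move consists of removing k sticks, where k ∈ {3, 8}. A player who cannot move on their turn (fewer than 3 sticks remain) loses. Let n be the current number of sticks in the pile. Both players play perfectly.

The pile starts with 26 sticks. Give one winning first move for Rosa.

Remove 3, leaving 23.

Positions with no move are L. A position that does have a move is losing for the player to move precisely when every available move leads to a winning position for the opponent. Fill in the labels:
n=0: no move → L
n=1: no move → L
n=2: no move → L
n=3: can move to 0, which is L ⇒ W
n=4: can move to 1, which is L ⇒ W
n=5: can move to 2, which is L ⇒ W
n=6: the only move is to 3(W), a W ⇒ L
n=7: the only move is to 4(W), a W ⇒ L
n=8: can move to 0, which is L ⇒ W
n=9: can move to 6, which is L ⇒ W
n=10: can move to 7, which is L ⇒ W
n=11: moves to 8(W), 3(W); every one is W ⇒ L
n=12: moves to 9(W), 4(W); every one is W ⇒ L
n=13: moves to 10(W), 5(W); every one is W ⇒ L
n=14: can move to 11, which is L ⇒ W
n=15: can move to 12, which is L ⇒ W
n=16: can move to 13, which is L ⇒ W
n=17: moves to 14(W), 9(W); every one is W ⇒ L
n=18: moves to 15(W), 10(W); every one is W ⇒ L
n=19: can move to 11, which is L ⇒ W
n=20: can move to 17, which is L ⇒ W
n=21: can move to 18, which is L ⇒ W
n=22: moves to 19(W), 14(W); every one is W ⇒ L
n=23: moves to 20(W), 15(W); every one is W ⇒ L
n=24: moves to 21(W), 16(W); every one is W ⇒ L
n=25: can move to 22, which is L ⇒ W
n=26: can move to 23, which is L ⇒ W
From 26, the L positions reachable in one move are: 23, 18. Any move reaching one of these is winning.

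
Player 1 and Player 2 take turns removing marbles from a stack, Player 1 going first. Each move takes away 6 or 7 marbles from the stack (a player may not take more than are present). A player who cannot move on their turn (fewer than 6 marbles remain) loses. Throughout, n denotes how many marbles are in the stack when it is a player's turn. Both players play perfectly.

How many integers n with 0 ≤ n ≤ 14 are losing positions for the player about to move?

8

Compute win/loss labels from the base case upward. A position with no move is L. Any other position is W if it can reach an L in one move, else L.
n=0: no move → L
n=1: no move → L
n=2: no move → L
n=3: no move → L
n=4: no move → L
n=5: no move → L
n=6: →0(L), so W
n=7: →1(L), so W
n=8: →2(L), so W
n=9: →3(L), so W
n=10: →4(L), so W
n=11: →5(L), so W
n=12: →5(L), so W
n=13: →7(W), 6(W) — all W, so L
n=14: →8(W), 7(W) — all W, so L
L entries with 0 ≤ n ≤ 14: n = 0, 1, 2, 3, 4, 5, 13, 14; that makes 8.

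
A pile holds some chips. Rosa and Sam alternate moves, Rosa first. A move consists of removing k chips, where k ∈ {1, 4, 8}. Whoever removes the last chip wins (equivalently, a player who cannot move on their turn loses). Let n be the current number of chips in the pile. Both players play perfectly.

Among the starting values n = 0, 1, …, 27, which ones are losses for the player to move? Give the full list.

Classify positions by backward induction: terminal positions (no move available) are L. From any other position, the mover wins iff some move reaches an L.
n=0: no move → L
n=1: W (go to 0, an L position)
n=2: L (sole option 1(W) is W)
n=3: W (go to 2, an L position)
n=4: W (go to 0, an L position)
n=5: L (options 4(W), 1(W) are all W)
n=6: W (go to 5, an L position)
n=7: L (options 6(W), 3(W) are all W)
n=8: W (go to 7, an L position)
n=9: W (go to 5, an L position)
n=10: W (go to 2, an L position)
n=11: W (go to 7, an L position)
n=12: L (options 11(W), 8(W), 4(W) are all W)
n=13: W (go to 12, an L position)
n=14: L (options 13(W), 10(W), 6(W) are all W)
n=15: W (go to 14, an L position)
n=16: W (go to 12, an L position)
n=17: L (options 16(W), 13(W), 9(W) are all W)
n=18: W (go to 17, an L position)
n=19: L (options 18(W), 15(W), 11(W) are all W)
n=20: W (go to 19, an L position)
n=21: W (go to 17, an L position)
n=22: W (go to 14, an L position)
n=23: W (go to 19, an L position)
n=24: L (options 23(W), 20(W), 16(W) are all W)
n=25: W (go to 24, an L position)
n=26: L (options 25(W), 22(W), 18(W) are all W)
n=27: W (go to 26, an L position)
The losing starting values of n are exactly the entries labelled L in this table (10 of them).

0, 2, 5, 7, 12, 14, 17, 19, 24, 26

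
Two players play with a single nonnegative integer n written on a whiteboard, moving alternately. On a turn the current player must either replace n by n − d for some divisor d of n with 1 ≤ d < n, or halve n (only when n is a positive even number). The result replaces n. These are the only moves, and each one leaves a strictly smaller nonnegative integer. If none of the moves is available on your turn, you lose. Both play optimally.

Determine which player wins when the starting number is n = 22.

Work bottom-up. With no move the player to move loses. Otherwise the position is W if at least one move leads to an L position for the opponent, and L if every move leads to a W.
n=0: no move → L
n=1: no move → L
n=2: reaches L-position 1 → W
n=3: only reaches 2(W), which is W → L
n=4: reaches L-position 3 → W
n=5: only reaches 4(W), which is W → L
n=6: reaches L-position 3 → W
n=7: only reaches 6(W), which is W → L
n=8: reaches L-position 7 → W
n=9: only reaches 6(W), 8(W), all W → L
n=10: reaches L-position 5 → W
n=11: only reaches 10(W), which is W → L
n=12: reaches L-position 9 → W
n=13: only reaches 12(W), which is W → L
n=14: reaches L-position 7 → W
n=15: only reaches 10(W), 12(W), 14(W), all W → L
n=16: reaches L-position 15 → W
n=17: only reaches 16(W), which is W → L
n=18: reaches L-position 9 → W
n=19: only reaches 18(W), which is W → L
n=20: reaches L-position 15 → W
n=21: only reaches 14(W), 18(W), 20(W), all W → L
n=22: reaches L-position 11 → W
The starting position 22 is W: the player to move should move to 11, handing over an L position.

The first player wins.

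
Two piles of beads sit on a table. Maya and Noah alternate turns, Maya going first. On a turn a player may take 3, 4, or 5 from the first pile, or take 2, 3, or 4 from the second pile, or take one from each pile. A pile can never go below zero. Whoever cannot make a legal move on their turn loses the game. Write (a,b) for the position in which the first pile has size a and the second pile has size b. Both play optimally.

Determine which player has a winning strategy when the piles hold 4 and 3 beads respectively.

Use the standard recursion: the mover loses at a terminal position; elsewhere, the mover wins exactly when some move hands the opponent an L position.
No move ever increases a pile, so every position that can arise here has a ≤ 4 and b ≤ 3; it is enough to label the cells with 0 ≤ a ≤ 4 and 0 ≤ b ≤ 3.
Every move lowers a or b (never raises either), so fill the grid row by row in increasing a, and left to right within a row: each cell's successors are then already labelled.
      b=0  b=1  b=2  b=3
a=0:    L    L    W    W
a=1:    L    W    W    W
a=2:    L    W    W    W
a=3:    W    W    L    L
a=4:    W    W    L    W
Cells with no legal move (terminal, hence L): (0,0), (0,1), (1,0), (2,0).
The remaining L cells, each justified by listing all of its moves:
(3,2): moves to (0,2)(W), (3,0)(W), (2,1)(W); every one is W ⇒ L
(3,3): moves to (0,3)(W), (3,1)(W), (3,0)(W), (2,2)(W); every one is W ⇒ L
(4,2): moves to (1,2)(W), (0,2)(W), (4,0)(W), (3,1)(W); every one is W ⇒ L
Every other cell has at least one move into one of the L cells above, so it is W.
From (4,3) Maya can move to (3,2), reaching an L position.

Maya wins.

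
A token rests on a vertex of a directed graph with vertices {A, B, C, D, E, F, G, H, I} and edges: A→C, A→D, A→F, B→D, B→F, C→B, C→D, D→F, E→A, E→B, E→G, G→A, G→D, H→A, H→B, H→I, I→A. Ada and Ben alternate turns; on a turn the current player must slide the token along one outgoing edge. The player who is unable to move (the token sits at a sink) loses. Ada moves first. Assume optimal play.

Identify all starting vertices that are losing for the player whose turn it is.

Classify positions by backward induction: terminal positions (no move available) are L. From any other position, the mover wins iff some move reaches an L.
Every edge goes from a vertex to one that appears earlier in the order F, D, B, C, A, I, H, G, E, so processing vertices in that order labels each vertex after all of its successors.
F: no outgoing edge → L
D: reaches L-position F → W
B: reaches L-position F → W
C: only reaches B(W), D(W), all W → L
A: reaches L-position C → W
I: only reaches A(W), which is W → L
H: reaches L-position I → W
G: only reaches A(W), D(W), all W → L
E: reaches L-position G → W
Reading off the rows marked L gives the requested list; there are 4 such vertices.

C, F, G, I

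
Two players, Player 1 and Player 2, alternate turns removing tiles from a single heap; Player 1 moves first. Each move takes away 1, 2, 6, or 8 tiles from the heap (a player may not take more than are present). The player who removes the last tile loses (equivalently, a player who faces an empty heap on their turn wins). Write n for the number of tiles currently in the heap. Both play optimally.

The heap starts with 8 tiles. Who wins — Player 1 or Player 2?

Player 2 wins.

Label each position W (a win for the player to move) or L (a loss). A position with no legal move is W; any other position is W exactly when some move reaches an L, and L when every move reaches a W.
n=0: no move; the opponent has just taken the last tile and therefore loses → W
n=1: the only move is to 0(W), a W ⇒ L
n=2: can move to 1, which is L ⇒ W
n=3: can move to 1, which is L ⇒ W
n=4: moves to 3(W), 2(W); every one is W ⇒ L
n=5: can move to 4, which is L ⇒ W
n=6: can move to 4, which is L ⇒ W
n=7: can move to 1, which is L ⇒ W
n=8: moves to 7(W), 6(W), 2(W), 0(W); every one is W ⇒ L
The starting position 8 is L: whatever Player 1 does, the opponent receives a W position.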